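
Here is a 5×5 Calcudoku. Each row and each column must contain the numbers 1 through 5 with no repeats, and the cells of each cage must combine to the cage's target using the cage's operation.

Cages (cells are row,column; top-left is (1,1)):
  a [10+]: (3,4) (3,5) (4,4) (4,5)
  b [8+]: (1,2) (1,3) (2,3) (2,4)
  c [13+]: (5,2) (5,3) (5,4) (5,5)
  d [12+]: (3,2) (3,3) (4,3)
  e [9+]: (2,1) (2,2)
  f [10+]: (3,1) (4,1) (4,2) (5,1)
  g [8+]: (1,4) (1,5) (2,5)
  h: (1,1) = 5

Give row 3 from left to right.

H is a freebie, so (1,1) = 5.
Column 1 already has 5, leaving (2,1) = 4.
4 is placed in row 2, leaving (2,2) = 5.
The 4 cells of cage f must have sum 10, so (4,2) = 4.
Column 2 now contains 4, leaving (3,2) = 3.
Cage d needs sum 12; hence (3,3) = 4.
Cage d needs sum 12; hence (4,3) = 5.
Column 2 now contains 3, leaving (5,2) = 1.
Row 5 now contains 1, which forces (5,3) = 3.
Column 2 already has 1; hence (1,2) = 2.
Cage b has sum 8; hence (1,3) = 1.
Cage b needs sum 8; hence (2,3) = 2.
The 4 cells of cage b must have sum 8; hence (2,4) = 3.
Row 2 already has 3, which forces (2,5) = 1.
Cage f needs sum 10; hence (3,1) = 1.
Cage f needs sum 10, which forces (4,1) = 3.
Row 4 now contains 3, which forces (4,5) = 2.
3 is placed in row 5; hence (5,1) = 2.
Column 4 now contains 3; hence (1,4) = 4.
Cage g has sum 8, which forces (1,5) = 3.
Cage a has sum 10, which forces (3,4) = 2.
Column 5 now contains 2; hence (3,5) = 5.
Row 4 already has 2, so (4,4) = 1.
Column 4 now contains 4, leaving (5,4) = 5.
Column 5 now contains 5, which forces (5,5) = 4.
Completed grid: 5 2 1 4 3 / 4 5 2 3 1 / 1 3 4 2 5 / 3 4 5 1 2 / 2 1 3 5 4.

1 3 4 2 5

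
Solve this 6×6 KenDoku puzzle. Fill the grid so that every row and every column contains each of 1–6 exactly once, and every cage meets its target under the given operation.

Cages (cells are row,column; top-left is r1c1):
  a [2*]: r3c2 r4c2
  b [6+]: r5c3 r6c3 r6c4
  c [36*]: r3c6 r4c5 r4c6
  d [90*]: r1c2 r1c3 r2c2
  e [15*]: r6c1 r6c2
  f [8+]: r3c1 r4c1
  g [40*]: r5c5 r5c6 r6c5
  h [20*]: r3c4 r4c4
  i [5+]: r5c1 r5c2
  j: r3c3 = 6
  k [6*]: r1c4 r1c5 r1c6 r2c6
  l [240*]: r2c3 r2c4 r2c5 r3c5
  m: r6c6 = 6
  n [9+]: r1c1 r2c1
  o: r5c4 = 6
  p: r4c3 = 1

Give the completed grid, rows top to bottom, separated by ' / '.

Cage k has product 6, leaving r2c6 = 1.
Cage j is given, so r3c3 = 6.
P is a freebie, which forces r4c3 = 1.
Cage o is a single given cell, which forces r5c4 = 6.
M is a freebie; hence r6c6 = 6.
Cage a needs two cells with product 2; hence r3c2 = 1.
Row 4 already has 1, leaving r4c2 = 2.
Cage b needs sum 6; hence r6c4 = 1.
Cage k has product 6, so r1c5 = 1.
Row 1 needs a 4, and only r1c1 is open for it.
The two cells of cage n must have sum 9, which forces r2c1 = 5.
Column 1 already has 5, so r6c1 = 3.
Row 6 now contains 3, so r6c2 = 5.
Row 6 now contains 3, leaving r6c3 = 2.
2 is placed in row 6, which forces r6c5 = 4.
Cage d has product 90; hence r1c3 = 5.
The 4 cells of cage l must have product 240, so r2c3 = 4.
Cage l needs product 240, so r2c4 = 2.
Cage l needs product 240; hence r2c5 = 6.
Column 1 now contains 3; hence r3c1 = 2.
The 4 cells of cage l must have product 240; hence r3c5 = 5.
Row 3 already has 2, leaving r3c6 = 3.
Column 1 now contains 3, so r4c1 = 6.
6 is placed in column 5, leaving r4c5 = 3.
3 is placed in column 6, so r4c6 = 4.
2 is placed in column 1, so r5c1 = 1.
Column 3 now contains 2, which forces r5c3 = 3.
Column 5 now contains 5; hence r5c5 = 2.
Row 5 already has 2, so r5c6 = 5.
Cage d has product 90; hence r1c2 = 6.
Column 4 now contains 2, leaving r1c4 = 3.
3 is placed in column 6; hence r1c6 = 2.
Row 2 now contains 6, leaving r2c2 = 3.
5 is placed in row 3, so r3c4 = 4.
Row 4 already has 4, so r4c4 = 5.
Row 5 already has 3, leaving r5c2 = 4.

4 6 5 3 1 2 / 5 3 4 2 6 1 / 2 1 6 4 5 3 / 6 2 1 5 3 4 / 1 4 3 6 2 5 / 3 5 2 1 4 6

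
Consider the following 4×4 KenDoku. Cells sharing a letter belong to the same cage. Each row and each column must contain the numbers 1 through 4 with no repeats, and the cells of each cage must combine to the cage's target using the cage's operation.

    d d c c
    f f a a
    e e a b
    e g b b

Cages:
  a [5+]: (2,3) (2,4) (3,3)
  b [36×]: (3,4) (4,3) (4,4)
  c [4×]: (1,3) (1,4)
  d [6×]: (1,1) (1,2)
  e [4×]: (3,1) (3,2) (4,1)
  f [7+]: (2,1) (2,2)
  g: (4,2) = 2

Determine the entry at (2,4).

The 3 cells of cage b must have product 36, so (3,4) = 3.
Cage g is a single given cell, so (4,2) = 2.
Cage b needs product 36, which forces (4,3) = 3.
Cage b needs product 36, leaving (4,4) = 4.
Cage d needs two cells with product 6; hence (1,1) = 2.
Column 2 already has 2, so (1,2) = 3.
Cage c's pair has product 4; hence (1,3) = 4.
Column 4 now contains 4, leaving (1,4) = 1.
3 is placed in column 2, so (2,2) = 4.
Column 3 now contains 3, which forces (2,3) = 1.
Cage a has sum 5, leaving (2,4) = 2.
The 3 cells of cage e must have product 4, which forces (3,1) = 4.
Column 2 already has 2, leaving (3,2) = 1.
The 3 cells of cage a must have sum 5; hence (3,3) = 2.
Row 4 already has 2, leaving (4,1) = 1.
Row 2 already has 4, leaving (2,1) = 3.
Filled in: 2 3 4 1 / 3 4 1 2 / 4 1 2 3 / 1 2 3 4.

2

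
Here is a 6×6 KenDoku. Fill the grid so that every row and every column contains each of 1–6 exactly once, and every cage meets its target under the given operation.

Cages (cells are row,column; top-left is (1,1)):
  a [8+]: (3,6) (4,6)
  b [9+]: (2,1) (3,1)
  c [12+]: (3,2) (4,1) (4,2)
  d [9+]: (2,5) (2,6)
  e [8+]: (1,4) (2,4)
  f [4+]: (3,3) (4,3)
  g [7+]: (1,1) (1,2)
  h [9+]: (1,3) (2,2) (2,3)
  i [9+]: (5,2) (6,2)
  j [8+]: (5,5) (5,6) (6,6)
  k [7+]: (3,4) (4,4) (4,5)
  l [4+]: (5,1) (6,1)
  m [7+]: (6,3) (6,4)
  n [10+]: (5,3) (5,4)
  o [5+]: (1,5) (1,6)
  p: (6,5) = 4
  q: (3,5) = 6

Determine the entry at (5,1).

Cage q is given, so (3,5) = 6.
Cage p is a single given cell, leaving (6,5) = 4.
(5,3) and (5,4) in row 5 are {4, 6}, leaving (5,2) = 3.
Cage i's pair has sum 9, leaving (6,2) = 6.
Row 5 already has 3, so (5,1) = 1.
Cage l's pair has sum 4, so (6,1) = 3.
Cage j has sum 8, which forces (6,6) = 1.
The only place for 2 in column 1 is (1,1).
Cage g needs two cells with sum 7, so (1,2) = 5.
Cage o's pair has sum 5; hence (1,5) = 1.
The two cells of cage o must have sum 5, so (1,6) = 4.
Column 6 already has 4, which forces (2,6) = 6.
The two cells of cage d must have sum 9, leaving (2,5) = 3.
Cage c needs sum 12, which forces (4,1) = 6.
Column 5 now contains 3, so (4,5) = 2.
Column 5 now contains 2, leaving (5,5) = 5.
Row 5 now contains 5, leaving (5,6) = 2.
Cage c has sum 12, which forces (3,2) = 2.
Row 4 already has 2, which forces (4,2) = 4.
Column 2 already has 4, so (2,2) = 1.
Cage k needs sum 7, so (3,4) = 4.
Cage k has sum 7, leaving (4,4) = 1.
Column 4 now contains 4, leaving (5,4) = 6.
6 is placed in column 4, leaving (1,4) = 3.
Cage b's pair has sum 9, so (2,1) = 4.
Cage e needs two cells with sum 8, which forces (2,4) = 5.
Row 3 already has 4, so (3,1) = 5.
Cage f's pair has sum 4, leaving (3,3) = 1.
Row 3 now contains 5, which forces (3,6) = 3.
Row 4 already has 1, which forces (4,3) = 3.
Column 6 now contains 3, leaving (4,6) = 5.
Row 5 already has 6; hence (5,3) = 4.
Column 4 already has 5, so (6,4) = 2.
Row 1 now contains 3, so (1,3) = 6.
Row 2 now contains 5, which forces (2,3) = 2.
2 is placed in row 6; hence (6,3) = 5.
Completed grid: 2 5 6 3 1 4 / 4 1 2 5 3 6 / 5 2 1 4 6 3 / 6 4 3 1 2 5 / 1 3 4 6 5 2 / 3 6 5 2 4 1.

1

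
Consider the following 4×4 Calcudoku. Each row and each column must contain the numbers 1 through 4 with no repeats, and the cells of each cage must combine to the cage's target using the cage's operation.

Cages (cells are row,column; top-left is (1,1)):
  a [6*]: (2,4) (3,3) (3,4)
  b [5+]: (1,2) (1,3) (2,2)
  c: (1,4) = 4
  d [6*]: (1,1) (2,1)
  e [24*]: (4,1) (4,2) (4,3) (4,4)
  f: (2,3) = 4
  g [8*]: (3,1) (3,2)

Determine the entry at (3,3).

3

Cage c is a single given cell, which forces (1,4) = 4.
F is a freebie; hence (2,3) = 4.
Column 1 needs a 1, and only (4,1) is open for it.
Cage e has product 24, which forces (4,2) = 4.
Cage g's pair has product 8, leaving (3,1) = 4.
Column 2 now contains 4, so (3,2) = 2.
The 3 cells of cage b must have sum 5, which forces (1,2) = 3.
The 3 cells of cage b must have sum 5, leaving (1,3) = 1.
Column 2 now contains 2; hence (2,2) = 1.
The 3 cells of cage a must have product 6, which forces (2,4) = 2.
Column 3 already has 1, which forces (3,3) = 3.
Row 3 now contains 3, leaving (3,4) = 1.
Column 3 already has 3, which forces (4,3) = 2.
Column 4 already has 2, leaving (4,4) = 3.
Row 1 now contains 3, which forces (1,1) = 2.
Row 2 now contains 2, leaving (2,1) = 3.
Filled in: 2 3 1 4 / 3 1 4 2 / 4 2 3 1 / 1 4 2 3.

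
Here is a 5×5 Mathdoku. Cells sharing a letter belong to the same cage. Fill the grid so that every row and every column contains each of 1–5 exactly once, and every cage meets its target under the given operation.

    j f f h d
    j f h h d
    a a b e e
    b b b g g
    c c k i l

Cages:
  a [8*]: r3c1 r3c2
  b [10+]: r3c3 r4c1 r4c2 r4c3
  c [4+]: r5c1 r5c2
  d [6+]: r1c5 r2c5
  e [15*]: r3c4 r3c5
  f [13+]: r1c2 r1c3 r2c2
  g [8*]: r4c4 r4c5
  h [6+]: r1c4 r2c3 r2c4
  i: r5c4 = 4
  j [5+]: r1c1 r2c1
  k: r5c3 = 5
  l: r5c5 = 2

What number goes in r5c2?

3

K is a freebie; hence r5c3 = 5.
I is a freebie, which forces r5c4 = 4.
L is a freebie, so r5c5 = 2.
The 3 cells of cage f must have sum 13; hence r1c2 = 5.
5 is placed in column 3, so r1c3 = 4.
5 is placed in row 1, which forces r1c5 = 1.
Cage f has sum 13, leaving r2c2 = 4.
Column 5 now contains 1, leaving r2c5 = 5.
Column 2 already has 4; hence r3c2 = 2.
Column 5 already has 5, leaving r3c5 = 3.
4 is placed in column 4, which forces r4c4 = 2.
Column 5 already has 2, so r4c5 = 4.
2 is placed in column 4, which forces r1c4 = 3.
Cage h needs sum 6, so r2c3 = 2.
The 3 cells of cage h must have sum 6, so r2c4 = 1.
2 is placed in row 3, which forces r3c1 = 4.
Row 3 now contains 3; hence r3c3 = 1.
Row 3 now contains 3, so r3c4 = 5.
The 4 cells of cage b must have sum 10, so r4c1 = 5.
Cage b needs sum 10, which forces r4c2 = 1.
The 4 cells of cage b must have sum 10, so r4c3 = 3.
Column 2 already has 1, so r5c2 = 3.
Row 1 already has 3, so r1c1 = 2.
Row 2 now contains 2; hence r2c1 = 3.
Row 5 already has 3, which forces r5c1 = 1.
Completed grid: 2 5 4 3 1 / 3 4 2 1 5 / 4 2 1 5 3 / 5 1 3 2 4 / 1 3 5 4 2.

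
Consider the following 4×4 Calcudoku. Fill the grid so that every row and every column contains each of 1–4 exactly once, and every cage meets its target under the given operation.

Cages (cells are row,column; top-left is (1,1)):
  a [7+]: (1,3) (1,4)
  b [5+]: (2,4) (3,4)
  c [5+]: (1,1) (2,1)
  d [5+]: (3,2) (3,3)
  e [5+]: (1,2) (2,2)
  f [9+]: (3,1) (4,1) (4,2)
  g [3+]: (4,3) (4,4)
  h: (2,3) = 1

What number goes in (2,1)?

4

H is a freebie, which forces (2,3) = 1.
Column 3 now contains 1; hence (4,3) = 2.
Row 4 now contains 2, so (4,4) = 1.
Cage f needs sum 9; hence (3,1) = 2.
2 is placed in row 3, so (3,2) = 1.
2 is placed in row 3, leaving (3,4) = 3.
Cage c's pair has sum 5, which forces (1,1) = 1.
Cage a's pair has sum 7, which forces (1,3) = 3.
3 is placed in column 4, which forces (1,4) = 4.
Cage c's pair has sum 5; hence (2,1) = 4.
3 is placed in column 4, which forces (2,4) = 2.
3 is placed in row 3, so (3,3) = 4.
4 is placed in column 1, so (4,1) = 3.
Row 4 already has 3, so (4,2) = 4.
Row 1 now contains 3, leaving (1,2) = 2.
Row 2 now contains 2, leaving (2,2) = 3.
Filled in: 1 2 3 4 / 4 3 1 2 / 2 1 4 3 / 3 4 2 1.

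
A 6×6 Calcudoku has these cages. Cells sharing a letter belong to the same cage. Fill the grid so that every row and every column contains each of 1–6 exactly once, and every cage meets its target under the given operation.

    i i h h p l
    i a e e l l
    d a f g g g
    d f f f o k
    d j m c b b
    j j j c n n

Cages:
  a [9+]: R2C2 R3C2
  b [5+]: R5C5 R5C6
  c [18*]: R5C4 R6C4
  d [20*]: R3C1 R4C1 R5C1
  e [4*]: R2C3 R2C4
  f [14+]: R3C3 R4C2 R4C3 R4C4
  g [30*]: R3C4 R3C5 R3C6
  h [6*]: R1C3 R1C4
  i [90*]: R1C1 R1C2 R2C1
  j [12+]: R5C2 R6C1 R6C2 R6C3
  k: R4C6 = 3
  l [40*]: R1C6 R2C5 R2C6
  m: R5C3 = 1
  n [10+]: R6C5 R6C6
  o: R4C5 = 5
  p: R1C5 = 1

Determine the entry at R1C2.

5

Cage p is a single given cell, which forces R1C5 = 1.
Cage o is given, so R4C5 = 5.
Cage k is given, so R4C6 = 3.
Cage m is a single given cell; hence R5C3 = 1.
Column 3 already has 1, leaving R2C3 = 4.
The two cells of cage e must have product 4, which forces R2C4 = 1.
Row 2 now contains 4; hence R2C5 = 2.
Row 2 already has 2, so R2C6 = 5.
Cage b needs two cells with sum 5, so R5C5 = 3.
Cage b needs two cells with sum 5, leaving R5C6 = 2.
Column 6 now contains 2, leaving R1C6 = 4.
Cage g needs product 30, leaving R3C4 = 5.
3 is placed in column 5, so R3C5 = 6.
Column 6 now contains 2; hence R3C6 = 1.
3 is placed in row 5, so R5C4 = 6.
The two cells of cage c must have product 18; hence R6C4 = 3.
6 is placed in column 5, leaving R6C5 = 4.
Column 6 already has 4, leaving R6C6 = 6.
Cage h's pair has product 6, so R1C3 = 3.
Column 4 already has 3, leaving R1C4 = 2.
Cage a's pair has sum 9, so R2C2 = 6.
Row 3 now contains 1, leaving R3C1 = 4.
6 is placed in row 3; hence R3C2 = 3.
3 is placed in column 3, leaving R3C3 = 2.
Cage d has product 20, which forces R4C1 = 1.
Cage f needs sum 14; hence R4C3 = 6.
Column 4 already has 2; hence R4C4 = 4.
Cage d has product 20, which forces R5C1 = 5.
Cage j needs sum 12, so R5C2 = 4.
Column 1 already has 5, leaving R6C1 = 2.
2 is placed in column 3, which forces R6C3 = 5.
Column 1 already has 5, which forces R1C1 = 6.
6 is placed in column 2, leaving R1C2 = 5.
Row 2 now contains 6, leaving R2C1 = 3.
Row 4 now contains 4, which forces R4C2 = 2.
Row 6 already has 5, so R6C2 = 1.
The full grid is 6 5 3 2 1 4 / 3 6 4 1 2 5 / 4 3 2 5 6 1 / 1 2 6 4 5 3 / 5 4 1 6 3 2 / 2 1 5 3 4 6.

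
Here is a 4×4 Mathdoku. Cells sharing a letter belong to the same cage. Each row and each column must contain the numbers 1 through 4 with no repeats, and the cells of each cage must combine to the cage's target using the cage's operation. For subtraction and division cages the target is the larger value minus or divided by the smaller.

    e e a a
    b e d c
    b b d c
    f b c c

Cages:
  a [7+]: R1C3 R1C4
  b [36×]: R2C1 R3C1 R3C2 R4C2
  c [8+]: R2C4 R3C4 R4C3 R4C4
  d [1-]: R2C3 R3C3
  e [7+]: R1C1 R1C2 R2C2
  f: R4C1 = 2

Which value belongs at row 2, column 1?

3

Cage f is a single given cell, which forces R4C1 = 2.
Row 4 now contains 2, leaving R4C3 = 1.
Cage c has sum 8; hence R4C4 = 4.
Cage a needs two cells with sum 7, which forces R1C3 = 4.
4 is placed in column 4; hence R1C4 = 3.
Row 4 already has 4, leaving R4C2 = 3.
Row 1 already has 3, leaving R1C1 = 1.
Cage e has sum 7, so R1C2 = 2.
Cage e needs sum 7, leaving R2C2 = 4.
Column 2 already has 4; hence R3C2 = 1.
Row 3 already has 1, which forces R3C4 = 2.
Row 2 already has 4, which forces R2C1 = 3.
The two cells of cage d must have difference 1, leaving R2C3 = 2.
Column 4 now contains 2, so R2C4 = 1.
The 4 cells of cage b must have product 36, which forces R3C1 = 4.
Row 3 already has 2, which forces R3C3 = 3.
The full grid is 1 2 4 3 / 3 4 2 1 / 4 1 3 2 / 2 3 1 4.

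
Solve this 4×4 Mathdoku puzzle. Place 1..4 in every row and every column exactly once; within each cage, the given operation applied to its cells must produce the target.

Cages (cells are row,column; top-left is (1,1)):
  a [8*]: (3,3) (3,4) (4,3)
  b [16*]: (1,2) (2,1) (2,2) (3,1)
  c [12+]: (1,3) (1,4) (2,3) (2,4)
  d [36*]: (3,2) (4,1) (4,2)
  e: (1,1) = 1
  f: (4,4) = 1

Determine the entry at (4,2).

4

E is a freebie; hence (1,1) = 1.
The 3 cells of cage d must have product 36, so (3,2) = 3.
Cage d needs product 36, so (4,1) = 3.
The 3 cells of cage d must have product 36, which forces (4,2) = 4.
F is a freebie, so (4,4) = 1.
Column 2 already has 4; hence (1,2) = 2.
Cage b needs product 16; hence (2,2) = 1.
The 3 cells of cage a must have product 8, so (3,3) = 1.
Cage a needs product 8, so (3,4) = 4.
1 is placed in row 4, which forces (4,3) = 2.
The 4 cells of cage c must have sum 12; hence (1,3) = 4.
Column 4 now contains 4, leaving (1,4) = 3.
The 4 cells of cage b must have product 16, which forces (2,1) = 4.
Cage c has sum 12, leaving (2,3) = 3.
The 4 cells of cage c must have sum 12, leaving (2,4) = 2.
Row 3 now contains 4, leaving (3,1) = 2.
Filled in: 1 2 4 3 / 4 1 3 2 / 2 3 1 4 / 3 4 2 1.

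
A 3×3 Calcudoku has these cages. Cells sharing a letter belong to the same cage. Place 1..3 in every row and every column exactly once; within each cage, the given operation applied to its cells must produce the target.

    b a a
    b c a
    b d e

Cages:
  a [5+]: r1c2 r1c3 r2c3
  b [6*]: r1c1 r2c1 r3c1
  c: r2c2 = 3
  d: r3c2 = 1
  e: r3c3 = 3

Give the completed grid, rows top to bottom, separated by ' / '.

Cage c is given, so r2c2 = 3.
D is a freebie, so r3c2 = 1.
Cage e is a single given cell, which forces r3c3 = 3.
Cage b has product 6; hence r1c1 = 3.
Column 2 already has 1, which forces r1c2 = 2.
3 is placed in column 3; hence r1c3 = 1.
Cage b needs product 6, so r2c1 = 1.
Cage a has sum 5, leaving r2c3 = 2.
Row 3 now contains 3, leaving r3c1 = 2.

3 2 1 / 1 3 2 / 2 1 3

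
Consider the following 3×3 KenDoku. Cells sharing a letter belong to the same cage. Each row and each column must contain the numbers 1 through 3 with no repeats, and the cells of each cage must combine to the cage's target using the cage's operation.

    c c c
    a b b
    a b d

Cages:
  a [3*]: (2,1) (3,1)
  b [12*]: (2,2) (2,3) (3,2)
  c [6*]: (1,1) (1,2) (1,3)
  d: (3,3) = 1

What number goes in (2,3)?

The 3 cells of cage b must have product 12; hence (2,2) = 3.
Cage b has product 12; hence (2,3) = 2.
The 3 cells of cage b must have product 12, which forces (3,2) = 2.
Cage d is given, leaving (3,3) = 1.
Cage c needs product 6, so (1,1) = 2.
Column 2 now contains 2, so (1,2) = 1.
1 is placed in column 3, leaving (1,3) = 3.
Row 2 already has 3, leaving (2,1) = 1.
1 is placed in row 3, leaving (3,1) = 3.
Completed grid: 2 1 3 / 1 3 2 / 3 2 1.

2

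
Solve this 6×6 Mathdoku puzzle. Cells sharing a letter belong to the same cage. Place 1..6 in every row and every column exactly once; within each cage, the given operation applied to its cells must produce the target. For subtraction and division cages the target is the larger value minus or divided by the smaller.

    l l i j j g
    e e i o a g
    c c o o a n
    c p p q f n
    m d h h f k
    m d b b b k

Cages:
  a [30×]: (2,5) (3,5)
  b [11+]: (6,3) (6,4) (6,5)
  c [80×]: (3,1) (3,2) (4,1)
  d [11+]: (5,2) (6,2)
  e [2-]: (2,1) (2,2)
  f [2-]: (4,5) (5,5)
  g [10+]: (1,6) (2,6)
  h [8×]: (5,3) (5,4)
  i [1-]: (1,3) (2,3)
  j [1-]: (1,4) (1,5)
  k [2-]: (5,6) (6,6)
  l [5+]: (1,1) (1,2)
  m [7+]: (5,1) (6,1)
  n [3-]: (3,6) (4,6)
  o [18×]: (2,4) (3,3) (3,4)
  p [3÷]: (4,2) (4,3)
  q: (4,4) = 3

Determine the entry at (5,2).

5

The 3 cells of cage c must have product 80, which forces (3,1) = 5.
Cage c has product 80, so (3,2) = 4.
Row 3 already has 5, so (3,5) = 6.
Cage c has product 80; hence (4,1) = 4.
Q is a freebie, which forces (4,4) = 3.
Cage o needs product 18, so (2,4) = 6.
Column 5 already has 6, so (2,5) = 5.
Row 2 already has 6, which forces (2,6) = 4.
The 3 cells of cage o must have product 18, leaving (3,3) = 3.
The 3 cells of cage o must have product 18, which forces (3,4) = 1.
Row 3 already has 3, which forces (3,6) = 2.
Column 6 already has 4, which forces (1,6) = 6.
Cage n needs two cells with difference 3; hence (4,6) = 5.
The only place for 5 in row 1 is (1,4).
Cage j's pair has difference 1; hence (1,5) = 4.
Column 5 already has 4, leaving (5,5) = 3.
Row 5 now contains 3, leaving (5,6) = 1.
Column 6 now contains 1, which forces (6,6) = 3.
Cage f's pair has difference 2, leaving (4,5) = 1.
Row 5 now contains 1, which forces (5,1) = 6.
6 is placed in row 5, so (5,2) = 5.
Cage m's pair has sum 7, so (6,1) = 1.
5 is placed in column 2, so (6,2) = 6.
Row 6 already has 6; hence (6,3) = 5.
The 3 cells of cage b must have sum 11; hence (6,4) = 4.
Column 5 already has 1, leaving (6,5) = 2.
1 is placed in column 1, leaving (2,1) = 3.
Cage e's pair has difference 2, so (2,2) = 1.
Row 2 now contains 1, leaving (2,3) = 2.
Column 2 now contains 6; hence (4,2) = 2.
Cage p needs two cells with quotient 3, which forces (4,3) = 6.
Cage h's pair has product 8; hence (5,3) = 4.
Column 4 now contains 4, leaving (5,4) = 2.
3 is placed in column 1, leaving (1,1) = 2.
2 is placed in column 2, leaving (1,2) = 3.
Column 3 now contains 2, leaving (1,3) = 1.
Filled in: 2 3 1 5 4 6 / 3 1 2 6 5 4 / 5 4 3 1 6 2 / 4 2 6 3 1 5 / 6 5 4 2 3 1 / 1 6 5 4 2 3.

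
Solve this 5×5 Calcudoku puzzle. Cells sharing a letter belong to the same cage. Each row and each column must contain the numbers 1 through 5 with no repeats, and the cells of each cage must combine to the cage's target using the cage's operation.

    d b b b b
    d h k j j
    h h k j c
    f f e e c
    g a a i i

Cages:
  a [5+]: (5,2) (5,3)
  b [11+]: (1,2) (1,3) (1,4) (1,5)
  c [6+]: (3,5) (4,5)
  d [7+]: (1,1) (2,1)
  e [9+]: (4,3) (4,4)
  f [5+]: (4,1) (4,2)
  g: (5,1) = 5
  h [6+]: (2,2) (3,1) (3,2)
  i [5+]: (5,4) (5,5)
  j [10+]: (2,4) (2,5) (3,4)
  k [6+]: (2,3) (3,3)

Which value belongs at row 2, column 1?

Cage g is a single given cell, so (5,1) = 5.
In row 1, 4 can only go at (1,1), so (1,1) = 4.
Column 1 already has 4, so (2,1) = 3.
In row 4, 3 can only go at (4,2), so (4,2) = 3.
The 3 cells of cage h must have sum 6, leaving (2,2) = 1.
The 3 cells of cage h must have sum 6, so (3,1) = 1.
Column 2 now contains 3, which forces (3,2) = 4.
Cage f needs two cells with sum 5, so (4,1) = 2.
Column 2 now contains 4, which forces (5,2) = 2.
Column 2 now contains 2; hence (1,2) = 5.
The two cells of cage k must have sum 6, so (2,3) = 4.
Cage k needs two cells with sum 6, which forces (3,3) = 2.
The 3 cells of cage j must have sum 10, leaving (3,4) = 3.
Row 3 now contains 2; hence (3,5) = 5.
4 is placed in column 3, leaving (4,3) = 5.
5 is placed in row 4, so (4,4) = 4.
4 is placed in row 4; hence (4,5) = 1.
Cage a needs two cells with sum 5, which forces (5,3) = 3.
4 is placed in column 4; hence (5,4) = 1.
1 is placed in column 5, so (5,5) = 4.
3 is placed in column 3; hence (1,3) = 1.
Column 4 now contains 1; hence (1,4) = 2.
The 4 cells of cage b must have sum 11, so (1,5) = 3.
The 3 cells of cage j must have sum 10, leaving (2,4) = 5.
Column 5 now contains 5; hence (2,5) = 2.
Completed grid: 4 5 1 2 3 / 3 1 4 5 2 / 1 4 2 3 5 / 2 3 5 4 1 / 5 2 3 1 4.

3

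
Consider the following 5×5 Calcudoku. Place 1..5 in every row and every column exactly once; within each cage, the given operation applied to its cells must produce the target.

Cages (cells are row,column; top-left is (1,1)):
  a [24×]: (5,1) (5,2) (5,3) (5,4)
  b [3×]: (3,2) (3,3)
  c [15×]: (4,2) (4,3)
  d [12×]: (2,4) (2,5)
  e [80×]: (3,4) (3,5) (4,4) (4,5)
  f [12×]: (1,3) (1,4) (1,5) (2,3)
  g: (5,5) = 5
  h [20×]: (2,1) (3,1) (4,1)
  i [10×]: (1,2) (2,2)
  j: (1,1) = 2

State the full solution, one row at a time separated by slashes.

2 5 4 3 1 / 5 2 1 4 3 / 4 1 3 5 2 / 1 3 5 2 4 / 3 4 2 1 5

Cage j is given, which forces (1,1) = 2.
Row 1 now contains 2, leaving (1,2) = 5.
Column 2 now contains 5; hence (2,2) = 2.
Row 2 now contains 2; hence (2,3) = 1.
Column 3 now contains 1, which forces (3,3) = 3.
Column 2 now contains 5, so (4,2) = 3.
Column 3 now contains 3, so (4,3) = 5.
Cage g is given, so (5,5) = 5.
Column 3 now contains 3; hence (1,3) = 4.
3 is placed in row 3, so (3,2) = 1.
Cage e needs product 80, leaving (3,4) = 5.
Column 2 now contains 1, so (5,2) = 4.
Column 3 already has 4, so (5,3) = 2.
The 3 cells of cage h must have product 20, so (2,1) = 5.
5 is placed in row 3, which forces (3,1) = 4.
Row 3 already has 4, leaving (3,5) = 2.
Cage h needs product 20, so (4,1) = 1.
1 is placed in row 4, so (4,5) = 4.
Column 1 already has 1, leaving (5,1) = 3.
Row 5 already has 3, leaving (5,4) = 1.
Column 4 already has 1, leaving (1,4) = 3.
Cage f has product 12, leaving (1,5) = 1.
Cage d's pair has product 12, so (2,4) = 4.
4 is placed in column 5; hence (2,5) = 3.
4 is placed in row 4, so (4,4) = 2.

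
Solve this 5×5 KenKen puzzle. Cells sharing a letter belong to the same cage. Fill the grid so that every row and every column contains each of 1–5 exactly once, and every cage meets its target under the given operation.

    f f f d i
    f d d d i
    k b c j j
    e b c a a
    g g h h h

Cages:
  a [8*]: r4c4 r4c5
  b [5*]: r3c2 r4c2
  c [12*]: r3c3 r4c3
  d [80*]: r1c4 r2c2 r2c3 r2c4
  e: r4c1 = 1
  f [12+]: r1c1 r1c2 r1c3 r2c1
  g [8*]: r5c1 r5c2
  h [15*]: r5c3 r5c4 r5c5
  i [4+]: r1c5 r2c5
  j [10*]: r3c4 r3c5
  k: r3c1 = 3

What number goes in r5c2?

Cage k is given, leaving r3c1 = 3.
3 is placed in row 3; hence r3c3 = 4.
E is a freebie, so r4c1 = 1.
Row 4 now contains 1, which forces r4c2 = 5.
Column 3 now contains 4, so r4c3 = 3.
Column 2 now contains 5, which forces r3c2 = 1.
In row 1, 5 can only go at r1c1, so r1c1 = 5.
In row 2, 3 can only go at r2c5, so r2c5 = 3.
Column 5 already has 3, so r1c5 = 1.
Cage h has product 15, so r5c4 = 3.
Column 5 already has 1, which forces r5c5 = 5.
The 4 cells of cage f must have sum 12, leaving r1c2 = 3.
Row 1 now contains 1, so r1c3 = 2.
2 is placed in row 1, which forces r1c4 = 4.
The 4 cells of cage f must have sum 12, leaving r2c1 = 2.
Row 2 now contains 2, so r2c2 = 4.
Cage j needs two cells with product 10; hence r3c4 = 5.
5 is placed in column 5, which forces r3c5 = 2.
4 is placed in column 4, leaving r4c4 = 2.
Column 5 already has 2, which forces r4c5 = 4.
Column 1 now contains 2, leaving r5c1 = 4.
Column 2 now contains 4, which forces r5c2 = 2.
Row 5 now contains 5, leaving r5c3 = 1.
1 is placed in column 3, which forces r2c3 = 5.
5 is placed in column 4, which forces r2c4 = 1.
Completed grid: 5 3 2 4 1 / 2 4 5 1 3 / 3 1 4 5 2 / 1 5 3 2 4 / 4 2 1 3 5.

2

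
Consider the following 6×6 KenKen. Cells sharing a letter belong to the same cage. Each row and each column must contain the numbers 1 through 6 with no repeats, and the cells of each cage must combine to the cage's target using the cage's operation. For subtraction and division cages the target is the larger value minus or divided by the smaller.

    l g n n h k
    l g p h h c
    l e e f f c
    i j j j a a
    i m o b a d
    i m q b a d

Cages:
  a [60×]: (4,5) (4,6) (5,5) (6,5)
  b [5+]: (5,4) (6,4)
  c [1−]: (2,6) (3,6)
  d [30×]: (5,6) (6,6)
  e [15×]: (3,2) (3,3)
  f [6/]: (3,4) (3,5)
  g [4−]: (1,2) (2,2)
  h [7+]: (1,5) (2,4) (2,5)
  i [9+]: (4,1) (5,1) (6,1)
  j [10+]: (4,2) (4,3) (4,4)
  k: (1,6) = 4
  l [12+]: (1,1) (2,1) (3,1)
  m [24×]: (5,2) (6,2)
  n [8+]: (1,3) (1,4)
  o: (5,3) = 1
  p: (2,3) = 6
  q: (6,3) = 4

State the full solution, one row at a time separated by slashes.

K is a freebie; hence (1,6) = 4.
Cage p is given; hence (2,3) = 6.
Cage o is given, leaving (5,3) = 1.
Q is a freebie, which forces (6,3) = 4.
Cage m's pair has product 24, which forces (5,2) = 4.
Row 6 now contains 4; hence (6,2) = 6.
Row 6 already has 6, so (6,6) = 5.
5 is placed in column 6, so (5,6) = 6.
Row 3 needs a 4, and only (3,1) is open for it.
The only place for 2 in row 3 is (3,6).
The 4 cells of cage a must have product 60, which forces (5,5) = 5.
Cage i has sum 9, which forces (6,1) = 1.
Cage a has product 60, leaving (4,6) = 1.
Column 6 now contains 1, leaving (2,6) = 3.
The only place for 4 in row 4 is (4,5).
Cage h needs sum 7, leaving (2,4) = 4.
Cage a has product 60, so (6,5) = 3.
Cage b's pair has sum 5, which forces (5,4) = 3.
Row 6 now contains 3, which forces (6,4) = 2.
Cage i has sum 9, which forces (4,1) = 6.
Column 4 already has 2, so (4,4) = 5.
3 is placed in row 5; hence (5,1) = 2.
Column 1 already has 6, so (1,1) = 3.
Cage n needs two cells with sum 8; hence (1,3) = 2.
Column 4 already has 5, which forces (1,4) = 6.
2 is placed in row 1, so (1,5) = 1.
2 is placed in column 1, which forces (2,1) = 5.
5 is placed in row 2, which forces (2,2) = 1.
1 is placed in column 5, so (2,5) = 2.
Column 4 now contains 6, so (3,4) = 1.
1 is placed in column 5, leaving (3,5) = 6.
2 is placed in column 3, which forces (4,3) = 3.
1 is placed in row 1, which forces (1,2) = 5.
Cage e needs two cells with product 15, which forces (3,2) = 3.
Column 3 already has 3, so (3,3) = 5.
Row 4 already has 3, so (4,2) = 2.

3 5 2 6 1 4 / 5 1 6 4 2 3 / 4 3 5 1 6 2 / 6 2 3 5 4 1 / 2 4 1 3 5 6 / 1 6 4 2 3 5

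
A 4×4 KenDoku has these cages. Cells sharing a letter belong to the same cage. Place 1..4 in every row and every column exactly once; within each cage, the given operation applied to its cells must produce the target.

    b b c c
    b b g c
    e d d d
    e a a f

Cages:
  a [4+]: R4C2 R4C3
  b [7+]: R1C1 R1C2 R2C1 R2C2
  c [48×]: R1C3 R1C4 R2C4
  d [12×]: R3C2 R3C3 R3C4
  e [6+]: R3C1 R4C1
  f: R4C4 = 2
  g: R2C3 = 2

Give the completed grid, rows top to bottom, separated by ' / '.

1 2 4 3 / 3 1 2 4 / 2 4 3 1 / 4 3 1 2

Cage c needs product 48, which forces R1C3 = 4.
Cage c needs product 48; hence R1C4 = 3.
Cage g is given, which forces R2C3 = 2.
Cage c has product 48; hence R2C4 = 4.
Column 4 already has 4, leaving R3C4 = 1.
Cage f is a single given cell, so R4C4 = 2.
Cage e needs two cells with sum 6, so R3C1 = 2.
The 3 cells of cage d must have product 12, leaving R3C2 = 4.
Row 3 now contains 1, so R3C3 = 3.
2 is placed in row 4, so R4C1 = 4.
3 is placed in column 3, leaving R4C3 = 1.
2 is placed in column 1, leaving R1C1 = 1.
The 4 cells of cage b must have sum 7, which forces R1C2 = 2.
Cage b needs sum 7, which forces R2C1 = 3.
Cage b has sum 7, leaving R2C2 = 1.
Row 4 now contains 1, which forces R4C2 = 3.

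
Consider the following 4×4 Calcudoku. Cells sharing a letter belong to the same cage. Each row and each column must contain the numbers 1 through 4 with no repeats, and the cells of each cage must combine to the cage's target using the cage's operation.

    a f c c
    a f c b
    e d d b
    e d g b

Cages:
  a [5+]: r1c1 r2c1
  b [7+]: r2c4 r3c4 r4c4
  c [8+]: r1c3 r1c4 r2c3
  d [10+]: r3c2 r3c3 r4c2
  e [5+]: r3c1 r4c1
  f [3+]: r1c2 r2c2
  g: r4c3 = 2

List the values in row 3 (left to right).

Cage g is given, leaving r4c3 = 2.
In row 3, 3 can only go at r3c3, so r3c3 = 3.
Cage c has sum 8, which forces r1c4 = 3.
Cage d has sum 10; hence r3c2 = 4.
Cage d needs sum 10; hence r4c2 = 3.
Cage e needs two cells with sum 5, which forces r3c1 = 1.
Row 3 now contains 1, leaving r3c4 = 2.
Cage e's pair has sum 5, so r4c1 = 4.
4 is placed in row 4, so r4c4 = 1.
Column 1 now contains 4, which forces r1c1 = 2.
Row 1 already has 2, so r1c2 = 1.
Row 1 now contains 1, leaving r1c3 = 4.
Column 1 now contains 4, leaving r2c1 = 3.
Column 2 already has 1, which forces r2c2 = 2.
Column 3 already has 4, which forces r2c3 = 1.
Column 4 already has 1, which forces r2c4 = 4.
Completed grid: 2 1 4 3 / 3 2 1 4 / 1 4 3 2 / 4 3 2 1.

1 4 3 2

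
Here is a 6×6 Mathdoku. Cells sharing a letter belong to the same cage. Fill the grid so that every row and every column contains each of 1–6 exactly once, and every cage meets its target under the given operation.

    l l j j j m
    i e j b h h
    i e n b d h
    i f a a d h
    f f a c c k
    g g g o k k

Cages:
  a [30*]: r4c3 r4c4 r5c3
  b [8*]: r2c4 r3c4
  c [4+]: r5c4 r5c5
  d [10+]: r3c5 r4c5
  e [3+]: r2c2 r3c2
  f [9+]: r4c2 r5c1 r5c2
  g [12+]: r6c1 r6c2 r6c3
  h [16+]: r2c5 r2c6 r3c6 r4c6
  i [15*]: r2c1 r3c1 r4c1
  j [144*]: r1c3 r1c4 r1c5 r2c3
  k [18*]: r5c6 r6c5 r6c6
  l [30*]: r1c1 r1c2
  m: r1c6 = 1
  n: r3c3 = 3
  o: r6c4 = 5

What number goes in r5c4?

Cage m is given, leaving r1c6 = 1.
Cage n is given; hence r3c3 = 3.
Cage o is given, which forces r6c4 = 5.
The only place for 1 in row 6 is r6c5.
The two cells of cage c must have sum 4, leaving r5c4 = 1.
1 is placed in column 5, which forces r5c5 = 3.
Row 5 now contains 3; hence r5c6 = 6.
Column 6 already has 6, leaving r6c6 = 3.
The 4 cells of cage j must have product 144, which forces r1c4 = 3.
Cage h needs sum 16; hence r2c5 = 5.
3 is placed in column 4, which forces r4c4 = 6.
6 is placed in row 4, so r4c5 = 4.
Column 5 already has 4; hence r3c5 = 6.
Cage a has product 30; hence r4c3 = 1.
Cage a needs product 30, leaving r5c3 = 5.
Column 5 now contains 6, which forces r1c5 = 2.
Cage f needs sum 9, leaving r4c2 = 3.
Cage i has product 15; hence r2c1 = 3.
Cage i needs product 15, leaving r3c1 = 1.
Row 3 now contains 1, leaving r3c2 = 2.
2 is placed in row 3, so r3c4 = 4.
4 is placed in row 3; hence r3c6 = 5.
3 is placed in row 4, leaving r4c1 = 5.
Column 6 now contains 5, so r4c6 = 2.
Column 2 already has 2, so r5c2 = 4.
Column 2 already has 4; hence r6c2 = 6.
5 is placed in column 1, leaving r1c1 = 6.
Column 2 now contains 6, which forces r1c2 = 5.
Row 1 now contains 6; hence r1c3 = 4.
Column 2 already has 2; hence r2c2 = 1.
4 is placed in column 3, which forces r2c3 = 6.
4 is placed in column 4; hence r2c4 = 2.
2 is placed in column 6, leaving r2c6 = 4.
Row 5 already has 4, leaving r5c1 = 2.
Column 1 now contains 2, leaving r6c1 = 4.
4 is placed in column 3, leaving r6c3 = 2.
Completed grid: 6 5 4 3 2 1 / 3 1 6 2 5 4 / 1 2 3 4 6 5 / 5 3 1 6 4 2 / 2 4 5 1 3 6 / 4 6 2 5 1 3.

1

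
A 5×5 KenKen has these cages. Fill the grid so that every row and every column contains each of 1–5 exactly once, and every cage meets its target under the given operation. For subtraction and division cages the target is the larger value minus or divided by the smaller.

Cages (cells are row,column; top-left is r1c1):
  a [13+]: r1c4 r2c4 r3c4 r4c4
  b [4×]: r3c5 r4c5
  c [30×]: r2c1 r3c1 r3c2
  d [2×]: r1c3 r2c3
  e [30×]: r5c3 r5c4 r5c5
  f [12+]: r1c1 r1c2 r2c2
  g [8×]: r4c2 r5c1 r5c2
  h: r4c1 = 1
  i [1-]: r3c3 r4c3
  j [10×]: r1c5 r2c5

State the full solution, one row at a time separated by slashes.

5 3 1 4 2 / 3 4 2 1 5 / 2 5 4 3 1 / 1 2 3 5 4 / 4 1 5 2 3

H is a freebie, leaving r4c1 = 1.
Row 4 already has 1, leaving r4c5 = 4.
Column 5 already has 4; hence r3c5 = 1.
Row 4 now contains 4, so r4c2 = 2.
Cage g needs product 8, leaving r5c1 = 4.
The 3 cells of cage g must have product 8, leaving r5c2 = 1.
The only place for 4 in column 3 is r3c3.
In row 3, 2 can only go at r3c1, so r3c1 = 2.
Column 4 needs a 2, and only r5c4 is open for it.
In column 5, 3 can only go at r5c5, so r5c5 = 3.
3 is placed in row 5, which forces r5c3 = 5.
5 is placed in column 3, leaving r4c3 = 3.
Row 4 now contains 3, leaving r4c4 = 5.
Column 4 now contains 5; hence r3c4 = 3.
Cage c has product 30; hence r2c1 = 3.
Row 3 already has 3, leaving r3c2 = 5.
Column 1 already has 3, so r1c1 = 5.
The 3 cells of cage f must have sum 12, which forces r1c2 = 3.
Row 1 now contains 5, leaving r1c5 = 2.
Column 2 now contains 5; hence r2c2 = 4.
Row 2 now contains 4; hence r2c4 = 1.
Column 5 now contains 2, leaving r2c5 = 5.
Row 1 now contains 2, which forces r1c3 = 1.
1 is placed in column 4, so r1c4 = 4.
Row 2 now contains 1; hence r2c3 = 2.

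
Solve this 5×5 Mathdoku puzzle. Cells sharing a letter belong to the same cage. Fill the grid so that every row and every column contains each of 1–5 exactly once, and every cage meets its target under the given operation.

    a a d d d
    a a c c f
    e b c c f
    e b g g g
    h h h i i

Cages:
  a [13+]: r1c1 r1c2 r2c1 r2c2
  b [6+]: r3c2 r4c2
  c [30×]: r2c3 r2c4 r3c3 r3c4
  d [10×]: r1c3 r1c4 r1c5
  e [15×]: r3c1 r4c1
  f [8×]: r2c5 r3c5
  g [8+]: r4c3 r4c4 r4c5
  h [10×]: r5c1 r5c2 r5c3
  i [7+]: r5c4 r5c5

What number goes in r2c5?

The only place for 4 in column 3 is r4c3.
The only place for 2 in row 4 is r4c2.
Cage b's pair has sum 6, leaving r3c2 = 4.
Row 3 now contains 4, leaving r3c5 = 2.
2 is placed in column 5; hence r2c5 = 4.
The only place for 4 in row 1 is r1c1.
Row 1 needs a 3, and only r1c2 is open for it.
In row 4, 5 can only go at r4c1, so r4c1 = 5.
Column 1 now contains 5, so r2c1 = 1.
Cage a has sum 13, leaving r2c2 = 5.
Column 1 now contains 5, which forces r3c1 = 3.
Column 1 already has 1, which forces r5c1 = 2.
Column 2 now contains 5, so r5c2 = 1.
Row 5 already has 1, so r5c3 = 5.
Row 5 now contains 2, leaving r5c4 = 4.
Row 5 now contains 5, leaving r5c5 = 3.
5 is placed in column 3, leaving r3c3 = 1.
The 4 cells of cage c must have product 30, so r3c4 = 5.
Cage g has sum 8; hence r4c4 = 3.
3 is placed in column 5, so r4c5 = 1.
Column 3 now contains 1, so r1c3 = 2.
Cage d has product 10, leaving r1c4 = 1.
Column 5 already has 1, which forces r1c5 = 5.
Cage c has product 30; hence r2c3 = 3.
Column 4 already has 3; hence r2c4 = 2.
Filled in: 4 3 2 1 5 / 1 5 3 2 4 / 3 4 1 5 2 / 5 2 4 3 1 / 2 1 5 4 3.

4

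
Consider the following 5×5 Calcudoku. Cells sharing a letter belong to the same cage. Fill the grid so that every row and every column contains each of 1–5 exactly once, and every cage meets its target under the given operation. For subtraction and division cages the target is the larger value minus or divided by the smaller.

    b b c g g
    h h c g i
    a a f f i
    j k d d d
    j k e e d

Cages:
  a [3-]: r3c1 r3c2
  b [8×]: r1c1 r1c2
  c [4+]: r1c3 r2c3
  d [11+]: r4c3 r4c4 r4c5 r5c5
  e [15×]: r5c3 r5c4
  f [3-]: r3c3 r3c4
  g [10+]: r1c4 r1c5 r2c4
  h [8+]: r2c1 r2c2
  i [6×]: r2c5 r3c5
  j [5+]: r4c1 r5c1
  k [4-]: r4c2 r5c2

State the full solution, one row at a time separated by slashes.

4 2 3 1 5 / 5 3 1 4 2 / 1 4 2 5 3 / 3 5 4 2 1 / 2 1 5 3 4

Row 2 needs a 4, and only r2c4 is open for it.
Row 1 needs a 3, and only r1c3 is open for it.
Column 3 now contains 3, which forces r2c3 = 1.
Column 3 now contains 3; hence r5c3 = 5.
Cage e needs two cells with product 15, leaving r5c4 = 3.
The two cells of cage k must have difference 4, so r4c2 = 5.
Row 5 now contains 5; hence r5c2 = 1.
Cage h's pair has sum 8; hence r2c1 = 5.
Column 2 now contains 5, leaving r2c2 = 3.
3 is placed in row 2; hence r2c5 = 2.
5 is placed in column 1, so r3c1 = 1.
Row 3 now contains 1, which forces r3c4 = 5.
Column 5 already has 2, which forces r3c5 = 3.
1 is placed in column 1; hence r4c1 = 3.
Cage d has sum 11, so r4c3 = 4.
Column 5 already has 3, leaving r4c5 = 1.
Column 5 already has 2, so r5c5 = 4.
The 3 cells of cage g must have sum 10, which forces r1c4 = 1.
4 is placed in column 5; hence r1c5 = 5.
Cage a needs two cells with difference 3, leaving r3c2 = 4.
Column 3 already has 4, which forces r3c3 = 2.
1 is placed in row 4, which forces r4c4 = 2.
Row 5 now contains 4, which forces r5c1 = 2.
Column 1 already has 2, leaving r1c1 = 4.
4 is placed in column 2, which forces r1c2 = 2.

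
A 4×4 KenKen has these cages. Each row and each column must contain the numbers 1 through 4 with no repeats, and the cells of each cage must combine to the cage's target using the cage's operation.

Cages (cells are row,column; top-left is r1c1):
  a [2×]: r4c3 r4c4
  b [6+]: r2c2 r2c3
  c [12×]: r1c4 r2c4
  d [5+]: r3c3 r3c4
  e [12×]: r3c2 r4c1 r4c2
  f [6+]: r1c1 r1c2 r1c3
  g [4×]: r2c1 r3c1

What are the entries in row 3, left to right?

4 1 3 2

In row 1, 4 can only go at r1c4, so r1c4 = 4.
Column 4 now contains 4, so r2c4 = 3.
The only place for 1 in row 2 is r2c1.
Column 1 already has 1, leaving r3c1 = 4.
Row 3 now contains 4; hence r3c3 = 3.
Cage d needs two cells with sum 5; hence r3c4 = 2.
Column 4 now contains 2; hence r4c4 = 1.
Row 3 now contains 2; hence r3c2 = 1.
Cage e has product 12, which forces r4c1 = 3.
Cage e needs product 12, so r4c2 = 4.
Row 4 now contains 1, leaving r4c3 = 2.
Column 1 already has 3, which forces r1c1 = 2.
The 3 cells of cage f must have sum 6, which forces r1c2 = 3.
Column 3 now contains 2, which forces r1c3 = 1.
Column 2 already has 4; hence r2c2 = 2.
Column 3 now contains 2, so r2c3 = 4.
The full grid is 2 3 1 4 / 1 2 4 3 / 4 1 3 2 / 3 4 2 1.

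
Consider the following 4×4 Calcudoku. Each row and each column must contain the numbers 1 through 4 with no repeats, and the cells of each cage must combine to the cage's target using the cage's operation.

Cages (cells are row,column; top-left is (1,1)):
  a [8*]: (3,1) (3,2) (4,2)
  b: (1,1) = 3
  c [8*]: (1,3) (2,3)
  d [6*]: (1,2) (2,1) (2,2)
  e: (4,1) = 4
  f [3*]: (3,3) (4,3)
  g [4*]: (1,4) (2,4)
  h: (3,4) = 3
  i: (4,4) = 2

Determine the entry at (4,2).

1

B is a freebie, so (1,1) = 3.
Cage h is given, leaving (3,4) = 3.
E is a freebie; hence (4,1) = 4.
I is a freebie, leaving (4,4) = 2.
The 3 cells of cage d must have product 6, which forces (2,2) = 3.
Cage a has product 8, which forces (3,1) = 2.
Cage a needs product 8; hence (3,2) = 4.
3 is placed in row 3, so (3,3) = 1.
Row 4 now contains 2, so (4,2) = 1.
The two cells of cage f must have product 3; hence (4,3) = 3.
1 is placed in column 2; hence (1,2) = 2.
2 is placed in row 1, so (1,3) = 4.
4 is placed in row 1, so (1,4) = 1.
Column 1 now contains 2, leaving (2,1) = 1.
4 is placed in column 3, leaving (2,3) = 2.
Column 4 now contains 1, which forces (2,4) = 4.
The full grid is 3 2 4 1 / 1 3 2 4 / 2 4 1 3 / 4 1 3 2.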